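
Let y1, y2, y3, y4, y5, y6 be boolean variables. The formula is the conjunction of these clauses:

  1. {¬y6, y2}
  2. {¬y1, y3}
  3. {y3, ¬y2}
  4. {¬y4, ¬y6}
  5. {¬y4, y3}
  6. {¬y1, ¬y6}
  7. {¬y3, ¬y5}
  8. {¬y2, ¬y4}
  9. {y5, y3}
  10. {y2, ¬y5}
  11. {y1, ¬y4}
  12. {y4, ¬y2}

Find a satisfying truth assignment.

y1 = 0  y2 = 0  y3 = 1  y4 = 0  y5 = 0  y6 = 0

Pure literal: y6 appears only negated; assign y6 = False.
Branch on y1: take y1 = False.
  then y4 is forced to False.
  then y2 is forced to False.
  then y5 is forced to False.
  then y3 is forced to True.
Every clause has at least one true literal under this assignment.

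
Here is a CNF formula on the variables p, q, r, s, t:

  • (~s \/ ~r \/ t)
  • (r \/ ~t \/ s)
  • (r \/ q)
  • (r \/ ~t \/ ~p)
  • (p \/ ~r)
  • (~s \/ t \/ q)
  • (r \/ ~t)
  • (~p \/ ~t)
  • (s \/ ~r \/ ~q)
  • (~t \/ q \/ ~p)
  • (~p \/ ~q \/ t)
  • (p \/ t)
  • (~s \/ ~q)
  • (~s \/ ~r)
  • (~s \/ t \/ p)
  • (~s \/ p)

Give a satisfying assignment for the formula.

p=T, q=F, r=T, s=F, t=F

Set p = True and propagate.
  then t is forced to False.
  then q is forced to False.
  then r is forced to True.
  then s is forced to False.
Every clause has at least one true literal under this assignment.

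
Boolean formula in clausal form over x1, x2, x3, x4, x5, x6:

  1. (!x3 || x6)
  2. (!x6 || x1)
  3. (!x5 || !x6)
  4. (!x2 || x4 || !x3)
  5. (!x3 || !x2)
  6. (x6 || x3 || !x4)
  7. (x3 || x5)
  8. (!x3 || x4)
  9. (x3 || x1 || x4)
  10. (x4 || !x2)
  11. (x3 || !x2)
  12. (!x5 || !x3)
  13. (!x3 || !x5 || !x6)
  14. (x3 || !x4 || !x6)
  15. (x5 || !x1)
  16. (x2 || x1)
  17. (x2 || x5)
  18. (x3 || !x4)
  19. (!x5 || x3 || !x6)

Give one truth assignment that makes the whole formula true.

x1=T, x2=F, x3=F, x4=F, x5=T, x6=F

Set x1 = True and propagate.
  then x5 is forced to True.
  then x6 is forced to False.
  then x3 is forced to False.
  then x4 is forced to False.
  then x2 is forced to False.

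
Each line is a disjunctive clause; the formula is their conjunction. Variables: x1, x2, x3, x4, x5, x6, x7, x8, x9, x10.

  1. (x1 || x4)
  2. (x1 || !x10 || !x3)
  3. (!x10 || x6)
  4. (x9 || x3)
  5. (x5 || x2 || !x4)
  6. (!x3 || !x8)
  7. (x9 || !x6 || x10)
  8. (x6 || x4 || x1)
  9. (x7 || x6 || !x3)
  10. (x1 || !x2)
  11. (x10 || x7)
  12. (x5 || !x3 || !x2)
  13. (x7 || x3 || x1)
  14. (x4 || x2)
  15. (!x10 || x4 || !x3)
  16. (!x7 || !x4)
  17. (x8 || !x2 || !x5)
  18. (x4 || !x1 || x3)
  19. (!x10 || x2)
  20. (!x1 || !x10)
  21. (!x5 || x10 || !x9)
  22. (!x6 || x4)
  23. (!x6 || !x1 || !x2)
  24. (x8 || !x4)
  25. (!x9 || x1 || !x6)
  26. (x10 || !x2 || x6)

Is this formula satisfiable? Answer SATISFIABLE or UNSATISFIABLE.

x1 = True:
  propagation gives x10=False, x7=True, x4=False, x2=True; an empty clause results — contradiction.
x1 = False:
  propagation gives x4=True, x2=False, x5=True, x7=False; an empty clause results — contradiction.
Every branch closes, so no satisfying assignment exists.

UNSATISFIABLE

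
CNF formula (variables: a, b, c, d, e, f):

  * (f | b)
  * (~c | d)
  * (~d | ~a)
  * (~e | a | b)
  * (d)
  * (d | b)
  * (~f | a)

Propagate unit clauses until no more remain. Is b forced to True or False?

True

Unit clause (d) sets d = True.
In (~a | ~d), ~d is now false; ~a must hold, so a = False.
(a | ~f) with a = False leaves only ~f, so f = False.
(b | f) with f = False leaves only b, so b = True.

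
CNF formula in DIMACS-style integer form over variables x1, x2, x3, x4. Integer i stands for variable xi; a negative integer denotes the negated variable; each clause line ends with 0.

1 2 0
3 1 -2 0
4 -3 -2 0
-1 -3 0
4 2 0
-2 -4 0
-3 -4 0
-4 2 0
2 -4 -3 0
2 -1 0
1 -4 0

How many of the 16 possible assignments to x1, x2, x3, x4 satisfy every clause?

1

Satisfying assignments:
  x1=T x2=T x3=F x4=F
Count: 1.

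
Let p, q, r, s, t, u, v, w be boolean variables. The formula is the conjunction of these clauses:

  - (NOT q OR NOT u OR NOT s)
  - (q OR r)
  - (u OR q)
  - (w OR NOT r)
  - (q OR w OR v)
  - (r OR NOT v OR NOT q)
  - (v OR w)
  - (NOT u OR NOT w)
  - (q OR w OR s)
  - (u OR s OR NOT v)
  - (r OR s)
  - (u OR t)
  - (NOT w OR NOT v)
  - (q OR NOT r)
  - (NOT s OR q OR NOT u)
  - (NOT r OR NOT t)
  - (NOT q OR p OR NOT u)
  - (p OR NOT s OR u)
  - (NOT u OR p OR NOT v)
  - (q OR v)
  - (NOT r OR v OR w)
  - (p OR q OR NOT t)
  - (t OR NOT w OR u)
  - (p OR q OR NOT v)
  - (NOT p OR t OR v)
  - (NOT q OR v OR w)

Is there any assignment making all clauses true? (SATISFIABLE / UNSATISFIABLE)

SATISFIABLE

Try p = True.
Set q = True and propagate.
For the remaining variables, r = False, s = True, t = True, u = False, v = False, w = True works.
Every clause has at least one true literal under this assignment.
So p=True, q=True, r=False, s=True, t=True, u=False, v=False, w=True is a satisfying assignment.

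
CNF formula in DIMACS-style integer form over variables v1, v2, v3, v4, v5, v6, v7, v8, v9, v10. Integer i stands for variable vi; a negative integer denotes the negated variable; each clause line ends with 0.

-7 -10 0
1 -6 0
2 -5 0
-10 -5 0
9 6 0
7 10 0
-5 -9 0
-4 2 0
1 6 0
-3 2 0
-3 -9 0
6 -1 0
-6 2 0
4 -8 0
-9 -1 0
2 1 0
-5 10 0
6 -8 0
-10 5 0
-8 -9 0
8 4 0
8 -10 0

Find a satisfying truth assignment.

v1=T, v2=T, v3=F, v4=T, v5=F, v6=T, v7=T, v8=T, v9=F, v10=F

Check each clause:
  1. (NOT v7 OR NOT v10) — NOT v10 is true.
  2. (v1 OR NOT v6) — v1 is true.
  3. (NOT v5 OR v2) — v2 is true.
  4. (NOT v5 OR NOT v10) — NOT v5 is true.
  5. (v9 OR v6) — v6 is true.
  6. (v7 OR v10) — v7 is true.
  7. (NOT v9 OR NOT v5) — NOT v5 is true.
  8. (NOT v4 OR v2) — v2 is true.
  9. (v6 OR v1) — v1 is true.
  10. (v2 OR NOT v3) — v2 is true.
  11. (NOT v3 OR NOT v9) — NOT v3 is true.
  12. (v6 OR NOT v1) — v6 is true.
  13. (NOT v6 OR v2) — v2 is true.
  14. (v4 OR NOT v8) — v4 is true.
  15. (NOT v1 OR NOT v9) — NOT v9 is true.
  16. (v1 OR v2) — v1 is true.
  17. (NOT v5 OR v10) — NOT v5 is true.
  18. (v6 OR NOT v8) — v6 is true.
  19. (v5 OR NOT v10) — NOT v10 is true.
  20. (NOT v9 OR NOT v8) — NOT v9 is true.
  21. (v8 OR v4) — v8 is true.
  22. (NOT v10 OR v8) — v8 is true.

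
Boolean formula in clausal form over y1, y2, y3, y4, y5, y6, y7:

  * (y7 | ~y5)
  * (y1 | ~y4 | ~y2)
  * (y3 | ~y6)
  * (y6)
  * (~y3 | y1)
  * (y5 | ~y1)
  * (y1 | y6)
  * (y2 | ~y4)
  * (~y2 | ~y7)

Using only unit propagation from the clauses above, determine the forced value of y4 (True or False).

(y6) is a unit clause: y6 = True.
(y3 | ~y6): since y6 = True, the clause reduces to (y3). y3 = True.
In (y1 | ~y3), ~y3 is now false; y1 must hold, so y1 = True.
(~y1 | y5): since y1 = True, the clause reduces to (y5). y5 = True.
From (~y5 | y7) and y5 = True: y7 = True.
In (~y2 | ~y7), ~y7 is now false; ~y2 must hold, so y2 = False.
(~y4 | y2) with y2 = False leaves only ~y4, so y4 = False.

False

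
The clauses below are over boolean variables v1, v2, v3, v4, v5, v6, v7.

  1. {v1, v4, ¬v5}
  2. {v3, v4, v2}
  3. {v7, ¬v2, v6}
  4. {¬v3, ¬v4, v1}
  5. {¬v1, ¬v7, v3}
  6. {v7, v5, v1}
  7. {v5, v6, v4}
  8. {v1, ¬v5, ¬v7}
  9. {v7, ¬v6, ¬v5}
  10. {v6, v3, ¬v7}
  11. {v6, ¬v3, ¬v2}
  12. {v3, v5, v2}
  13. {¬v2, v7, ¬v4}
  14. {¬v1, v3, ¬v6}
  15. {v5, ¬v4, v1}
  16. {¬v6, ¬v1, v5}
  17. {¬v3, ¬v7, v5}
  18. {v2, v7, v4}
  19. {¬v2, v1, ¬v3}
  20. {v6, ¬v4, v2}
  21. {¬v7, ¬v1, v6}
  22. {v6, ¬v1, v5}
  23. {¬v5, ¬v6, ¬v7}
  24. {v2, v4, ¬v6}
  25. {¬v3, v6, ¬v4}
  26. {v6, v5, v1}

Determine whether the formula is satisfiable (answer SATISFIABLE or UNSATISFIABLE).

Set v1 = False and propagate.
Set v2 = True and propagate.
  then v3 is forced to False.
Set v4 = False and propagate.
  then v5 is forced to False.
  then v7 is forced to True.
  then v6 is forced to True.
Every clause has at least one true literal under this assignment.
So v1=F  v2=T  v3=F  v4=F  v5=F  v6=T  v7=T is a satisfying assignment.

SATISFIABLE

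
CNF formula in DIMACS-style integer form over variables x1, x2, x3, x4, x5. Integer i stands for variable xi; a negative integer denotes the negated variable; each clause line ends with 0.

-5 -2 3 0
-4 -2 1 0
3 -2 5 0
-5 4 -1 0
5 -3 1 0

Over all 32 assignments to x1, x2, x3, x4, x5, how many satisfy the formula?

16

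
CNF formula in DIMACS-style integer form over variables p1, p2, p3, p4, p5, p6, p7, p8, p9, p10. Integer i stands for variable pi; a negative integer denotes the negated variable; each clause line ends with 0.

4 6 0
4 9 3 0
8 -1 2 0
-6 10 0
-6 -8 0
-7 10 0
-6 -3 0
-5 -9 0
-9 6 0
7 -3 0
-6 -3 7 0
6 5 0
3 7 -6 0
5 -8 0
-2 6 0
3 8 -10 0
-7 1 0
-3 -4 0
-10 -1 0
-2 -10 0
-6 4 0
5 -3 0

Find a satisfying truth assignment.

Set p1 = False and propagate.
  then p7 is forced to False.
  then p3 is forced to False.
  then p6 is forced to False.
  then p4 is forced to True.
  then p9 is forced to False.
  then p5 is forced to True.
  then p2 is forced to False.
Branch on p8: take p8 = False.
  then p10 is forced to False.
Every clause has at least one true literal under this assignment.

p1 = False, p2 = False, p3 = False, p4 = True, p5 = True, p6 = False, p7 = False, p8 = False, p9 = False, p10 = False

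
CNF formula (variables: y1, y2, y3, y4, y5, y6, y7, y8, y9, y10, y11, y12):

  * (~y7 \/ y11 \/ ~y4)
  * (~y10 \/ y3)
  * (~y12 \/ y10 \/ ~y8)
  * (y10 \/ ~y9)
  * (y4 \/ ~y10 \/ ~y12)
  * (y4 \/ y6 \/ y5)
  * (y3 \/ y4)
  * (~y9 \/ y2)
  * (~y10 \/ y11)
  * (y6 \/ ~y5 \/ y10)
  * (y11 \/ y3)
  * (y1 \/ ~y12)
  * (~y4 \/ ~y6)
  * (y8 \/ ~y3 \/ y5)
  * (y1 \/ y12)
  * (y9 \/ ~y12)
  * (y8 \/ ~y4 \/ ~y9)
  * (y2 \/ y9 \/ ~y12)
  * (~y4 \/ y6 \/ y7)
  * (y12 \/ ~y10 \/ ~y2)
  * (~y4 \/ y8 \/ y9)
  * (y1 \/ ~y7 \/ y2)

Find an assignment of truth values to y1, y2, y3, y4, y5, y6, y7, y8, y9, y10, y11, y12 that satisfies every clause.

y1=True, y2=True, y3=True, y4=False, y5=True, y6=True, y7=True, y8=True, y9=False, y10=False, y11=True, y12=False

Check each clause:
  1. (~y4 \/ ~y7 \/ y11) — y11 is true.
  2. (y3 \/ ~y10) — y3 is true.
  3. (~y8 \/ ~y12 \/ y10) — ~y12 is true.
  4. (y10 \/ ~y9) — ~y9 is true.
  5. (~y12 \/ y4 \/ ~y10) — ~y12 is true.
  6. (y6 \/ y4 \/ y5) — y5 is true.
  7. (y3 \/ y4) — y3 is true.
  8. (~y9 \/ y2) — y2 is true.
  9. (y11 \/ ~y10) — y11 is true.
  10. (y6 \/ ~y5 \/ y10) — y6 is true.
  11. (y3 \/ y11) — y3 is true.
  12. (y1 \/ ~y12) — y1 is true.
  13. (~y6 \/ ~y4) — ~y4 is true.
  14. (~y3 \/ y8 \/ y5) — y8 is true.
  15. (y12 \/ y1) — y1 is true.
  16. (y9 \/ ~y12) — ~y12 is true.
  17. (~y4 \/ y8 \/ ~y9) — y8 is true.
  18. (y2 \/ ~y12 \/ y9) — y2 is true.
  19. (y6 \/ ~y4 \/ y7) — ~y4 is true.
  20. (y12 \/ ~y2 \/ ~y10) — ~y10 is true.
  21. (y8 \/ ~y4 \/ y9) — y8 is true.
  22. (y1 \/ y2 \/ ~y7) — y1 is true.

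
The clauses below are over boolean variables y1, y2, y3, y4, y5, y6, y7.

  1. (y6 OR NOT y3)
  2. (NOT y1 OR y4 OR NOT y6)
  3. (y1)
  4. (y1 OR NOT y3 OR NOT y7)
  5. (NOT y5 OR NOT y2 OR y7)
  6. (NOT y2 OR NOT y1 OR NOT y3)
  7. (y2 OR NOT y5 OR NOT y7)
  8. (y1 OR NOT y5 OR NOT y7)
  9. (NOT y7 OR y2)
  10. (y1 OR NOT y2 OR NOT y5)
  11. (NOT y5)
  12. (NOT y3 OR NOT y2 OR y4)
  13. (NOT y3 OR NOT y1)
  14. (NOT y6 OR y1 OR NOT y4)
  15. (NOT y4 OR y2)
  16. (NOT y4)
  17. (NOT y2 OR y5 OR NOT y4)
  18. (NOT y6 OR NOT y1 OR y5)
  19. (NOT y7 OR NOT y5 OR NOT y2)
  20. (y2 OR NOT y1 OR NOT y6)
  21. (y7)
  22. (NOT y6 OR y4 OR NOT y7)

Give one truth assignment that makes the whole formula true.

Unit propagation: (y1) forces y1 = True.
The clause (NOT y5) is unit: y5 must be False.
The clause (NOT y3) is unit: y3 must be False.
Unit propagation: (NOT y4) forces y4 = False.
The clause (NOT y6) is unit: y6 must be False.
The clause (y7) is unit: y7 must be True.
(y2) is a unit clause, so y2 = True.
Every clause has at least one true literal under this assignment.
Check each clause:
  1. (NOT y3 OR y6) — NOT y3 is true.
  2. (NOT y6 OR NOT y1 OR y4) — NOT y6 is true.
  3. (y1) — y1 is true.
  4. (NOT y7 OR NOT y3 OR y1) — y1 is true.
  5. (NOT y5 OR NOT y2 OR y7) — NOT y5 is true.
  6. (NOT y3 OR NOT y1 OR NOT y2) — NOT y3 is true.
  7. (NOT y5 OR y2 OR NOT y7) — y2 is true.
  8. (y1 OR NOT y7 OR NOT y5) — y1 is true.
  9. (y2 OR NOT y7) — y2 is true.
  10. (y1 OR NOT y5 OR NOT y2) — y1 is true.
  11. (NOT y5) — NOT y5 is true.
  12. (y4 OR NOT y3 OR NOT y2) — NOT y3 is true.
  13. (NOT y1 OR NOT y3) — NOT y3 is true.
  14. (NOT y4 OR NOT y6 OR y1) — y1 is true.
  15. (NOT y4 OR y2) — y2 is true.
  16. (NOT y4) — NOT y4 is true.
  17. (NOT y2 OR NOT y4 OR y5) — NOT y4 is true.
  18. (y5 OR NOT y1 OR NOT y6) — NOT y6 is true.
  19. (NOT y7 OR NOT y5 OR NOT y2) — NOT y5 is true.
  20. (NOT y6 OR y2 OR NOT y1) — y2 is true.
  21. (y7) — y7 is true.
  22. (y4 OR NOT y7 OR NOT y6) — NOT y6 is true.

y1=T, y2=T, y3=F, y4=F, y5=F, y6=F, y7=T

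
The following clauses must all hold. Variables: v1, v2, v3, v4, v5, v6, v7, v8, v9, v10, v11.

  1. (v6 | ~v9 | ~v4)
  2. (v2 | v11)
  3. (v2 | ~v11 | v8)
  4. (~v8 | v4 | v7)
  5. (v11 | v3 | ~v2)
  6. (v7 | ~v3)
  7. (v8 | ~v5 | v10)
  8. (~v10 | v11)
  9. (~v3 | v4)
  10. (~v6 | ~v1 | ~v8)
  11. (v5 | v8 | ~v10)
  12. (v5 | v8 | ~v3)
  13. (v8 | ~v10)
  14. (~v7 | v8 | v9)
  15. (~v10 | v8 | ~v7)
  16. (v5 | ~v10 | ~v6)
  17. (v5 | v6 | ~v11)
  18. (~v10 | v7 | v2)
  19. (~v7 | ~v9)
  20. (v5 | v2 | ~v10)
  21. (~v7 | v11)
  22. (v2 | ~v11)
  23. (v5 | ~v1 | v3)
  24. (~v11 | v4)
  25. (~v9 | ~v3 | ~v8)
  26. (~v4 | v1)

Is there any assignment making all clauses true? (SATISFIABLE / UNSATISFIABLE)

Try v1 = True.
Set v2 = True and propagate.
Set v3 = False and propagate.
  then v11 is forced to True.
  then v5 is forced to True.
  then v4 is forced to True.
For the remaining variables, v6 = False, v7 = True, v8 = True, v9 = False, v10 = True works.
So v1=T, v2=T, v3=F, v4=T, v5=T, v6=F, v7=T, v8=T, v9=F, v10=T, v11=T is a satisfying assignment.

SATISFIABLE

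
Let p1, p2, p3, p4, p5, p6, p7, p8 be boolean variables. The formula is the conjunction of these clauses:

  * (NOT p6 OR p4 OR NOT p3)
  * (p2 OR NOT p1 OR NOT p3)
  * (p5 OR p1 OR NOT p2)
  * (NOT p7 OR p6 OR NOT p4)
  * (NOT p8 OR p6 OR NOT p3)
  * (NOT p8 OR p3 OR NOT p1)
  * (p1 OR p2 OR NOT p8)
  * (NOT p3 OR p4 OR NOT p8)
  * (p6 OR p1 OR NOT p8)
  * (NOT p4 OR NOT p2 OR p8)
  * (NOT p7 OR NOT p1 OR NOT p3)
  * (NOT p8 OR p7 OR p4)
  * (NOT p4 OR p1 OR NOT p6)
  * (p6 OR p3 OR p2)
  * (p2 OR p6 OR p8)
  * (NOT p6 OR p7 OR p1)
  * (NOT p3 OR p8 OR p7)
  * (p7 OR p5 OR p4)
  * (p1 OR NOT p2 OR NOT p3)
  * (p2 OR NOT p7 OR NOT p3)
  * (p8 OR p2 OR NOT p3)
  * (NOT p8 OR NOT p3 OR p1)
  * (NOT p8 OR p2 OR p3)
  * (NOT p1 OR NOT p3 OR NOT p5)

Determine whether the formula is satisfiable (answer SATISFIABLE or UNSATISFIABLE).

SATISFIABLE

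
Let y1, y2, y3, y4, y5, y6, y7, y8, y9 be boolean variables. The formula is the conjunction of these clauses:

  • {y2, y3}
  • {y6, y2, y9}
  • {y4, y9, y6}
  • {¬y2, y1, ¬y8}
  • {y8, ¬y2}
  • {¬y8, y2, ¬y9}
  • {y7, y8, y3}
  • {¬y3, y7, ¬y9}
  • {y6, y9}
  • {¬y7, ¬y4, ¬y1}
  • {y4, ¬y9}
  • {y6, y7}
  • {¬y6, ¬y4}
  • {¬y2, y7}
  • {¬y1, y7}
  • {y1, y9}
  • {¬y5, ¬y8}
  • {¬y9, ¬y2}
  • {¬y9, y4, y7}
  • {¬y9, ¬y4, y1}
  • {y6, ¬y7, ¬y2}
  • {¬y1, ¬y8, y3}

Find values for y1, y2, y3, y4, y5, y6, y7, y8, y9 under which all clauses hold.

y1 = T, y2 = F, y3 = T, y4 = F, y5 = F, y6 = T, y7 = T, y8 = F, y9 = F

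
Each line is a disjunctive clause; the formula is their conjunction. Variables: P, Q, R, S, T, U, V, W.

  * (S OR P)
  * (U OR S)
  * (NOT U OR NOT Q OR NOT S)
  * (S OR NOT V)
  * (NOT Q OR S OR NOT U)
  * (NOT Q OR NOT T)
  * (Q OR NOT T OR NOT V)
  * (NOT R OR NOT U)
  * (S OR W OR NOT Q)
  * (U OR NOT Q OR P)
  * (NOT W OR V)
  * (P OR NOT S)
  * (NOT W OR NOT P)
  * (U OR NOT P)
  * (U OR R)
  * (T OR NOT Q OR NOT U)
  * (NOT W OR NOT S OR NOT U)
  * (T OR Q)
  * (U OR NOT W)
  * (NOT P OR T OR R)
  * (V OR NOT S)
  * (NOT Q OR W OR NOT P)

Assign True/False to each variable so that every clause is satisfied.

P=True, Q=False, R=False, S=False, T=True, U=True, V=False, W=False

Check each clause:
  1. (P OR S) — P is true.
  2. (U OR S) — U is true.
  3. (NOT Q OR NOT U OR NOT S) — NOT S is true.
  4. (S OR NOT V) — NOT V is true.
  5. (S OR NOT Q OR NOT U) — NOT Q is true.
  6. (NOT Q OR NOT T) — NOT Q is true.
  7. (Q OR NOT T OR NOT V) — NOT V is true.
  8. (NOT U OR NOT R) — NOT R is true.
  9. (W OR NOT Q OR S) — NOT Q is true.
  10. (U OR P OR NOT Q) — P is true.
  11. (V OR NOT W) — NOT W is true.
  12. (P OR NOT S) — P is true.
  13. (NOT P OR NOT W) — NOT W is true.
  14. (NOT P OR U) — U is true.
  15. (R OR U) — U is true.
  16. (T OR NOT Q OR NOT U) — T is true.
  17. (NOT U OR NOT W OR NOT S) — NOT W is true.
  18. (Q OR T) — T is true.
  19. (NOT W OR U) — NOT W is true.
  20. (T OR R OR NOT P) — T is true.
  21. (V OR NOT S) — NOT S is true.
  22. (NOT P OR NOT Q OR W) — NOT Q is true.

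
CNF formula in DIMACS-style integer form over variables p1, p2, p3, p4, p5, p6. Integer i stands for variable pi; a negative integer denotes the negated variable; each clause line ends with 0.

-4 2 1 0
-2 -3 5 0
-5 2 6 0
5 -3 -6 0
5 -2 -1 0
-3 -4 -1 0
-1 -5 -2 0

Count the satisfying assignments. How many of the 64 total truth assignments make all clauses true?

25

Split on p2, then p5.
  p2=T, p5=T: forces p1=F; p3, p4, p6 free → 2^3 = 8.
  p2=T, p5=F: remaining (p1,p3,p4,p6) ∈ {(F,F,F,F); (F,F,F,T); (F,F,T,F); (F,F,T,T)} — 4.
  p2=F, p5=T: 5 of the 16 assignments to (p1,p3,p4,p6) work.
  p2=F, p5=F: 8 of the 16 assignments to (p1,p3,p4,p6) work.
Total: 8 + 4 + 5 + 8 = 25.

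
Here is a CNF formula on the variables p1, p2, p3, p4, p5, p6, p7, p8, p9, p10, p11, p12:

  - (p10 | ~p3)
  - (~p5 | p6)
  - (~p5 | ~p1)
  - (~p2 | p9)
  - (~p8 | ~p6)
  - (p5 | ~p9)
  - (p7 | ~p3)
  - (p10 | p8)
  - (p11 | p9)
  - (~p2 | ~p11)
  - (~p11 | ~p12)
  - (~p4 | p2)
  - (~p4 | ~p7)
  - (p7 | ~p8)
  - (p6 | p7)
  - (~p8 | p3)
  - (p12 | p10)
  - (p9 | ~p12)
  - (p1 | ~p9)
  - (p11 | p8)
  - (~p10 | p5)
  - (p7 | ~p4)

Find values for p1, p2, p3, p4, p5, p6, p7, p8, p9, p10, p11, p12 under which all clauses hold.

p1 = F, p2 = F, p3 = F, p4 = F, p5 = T, p6 = T, p7 = T, p8 = F, p9 = F, p10 = T, p11 = T, p12 = F

Check each clause:
  1. (p10 | ~p3) — p10 is true.
  2. (p6 | ~p5) — p6 is true.
  3. (~p5 | ~p1) — ~p1 is true.
  4. (~p2 | p9) — ~p2 is true.
  5. (~p8 | ~p6) — ~p8 is true.
  6. (~p9 | p5) — p5 is true.
  7. (~p3 | p7) — ~p3 is true.
  8. (p8 | p10) — p10 is true.
  9. (p11 | p9) — p11 is true.
  10. (~p2 | ~p11) — ~p2 is true.
  11. (~p11 | ~p12) — ~p12 is true.
  12. (p2 | ~p4) — ~p4 is true.
  13. (~p7 | ~p4) — ~p4 is true.
  14. (p7 | ~p8) — ~p8 is true.
  15. (p7 | p6) — p6 is true.
  16. (p3 | ~p8) — ~p8 is true.
  17. (p10 | p12) — p10 is true.
  18. (p9 | ~p12) — ~p12 is true.
  19. (p1 | ~p9) — ~p9 is true.
  20. (p8 | p11) — p11 is true.
  21. (~p10 | p5) — p5 is true.
  22. (~p4 | p7) — ~p4 is true.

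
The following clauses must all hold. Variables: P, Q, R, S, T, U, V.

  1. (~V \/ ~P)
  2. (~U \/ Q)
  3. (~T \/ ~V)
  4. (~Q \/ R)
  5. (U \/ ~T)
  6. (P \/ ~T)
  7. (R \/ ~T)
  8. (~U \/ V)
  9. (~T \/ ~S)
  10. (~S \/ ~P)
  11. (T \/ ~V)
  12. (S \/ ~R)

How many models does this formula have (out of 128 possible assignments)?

5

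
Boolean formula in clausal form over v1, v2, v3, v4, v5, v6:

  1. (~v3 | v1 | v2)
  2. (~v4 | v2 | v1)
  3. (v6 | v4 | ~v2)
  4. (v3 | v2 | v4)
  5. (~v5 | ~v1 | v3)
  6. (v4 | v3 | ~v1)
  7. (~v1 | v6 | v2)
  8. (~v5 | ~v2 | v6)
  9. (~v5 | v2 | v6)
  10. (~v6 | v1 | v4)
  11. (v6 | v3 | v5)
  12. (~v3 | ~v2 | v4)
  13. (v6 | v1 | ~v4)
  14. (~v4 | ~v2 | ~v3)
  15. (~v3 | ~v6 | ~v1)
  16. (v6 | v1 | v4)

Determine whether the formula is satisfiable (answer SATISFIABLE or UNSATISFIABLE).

Set v1 = False and propagate.
The remaining clauses are satisfied by v2 = True, v3 = False, v4 = True, v5 = True, v6 = True.
So v1 = False, v2 = True, v3 = False, v4 = True, v5 = True, v6 = True is a satisfying assignment.

SATISFIABLE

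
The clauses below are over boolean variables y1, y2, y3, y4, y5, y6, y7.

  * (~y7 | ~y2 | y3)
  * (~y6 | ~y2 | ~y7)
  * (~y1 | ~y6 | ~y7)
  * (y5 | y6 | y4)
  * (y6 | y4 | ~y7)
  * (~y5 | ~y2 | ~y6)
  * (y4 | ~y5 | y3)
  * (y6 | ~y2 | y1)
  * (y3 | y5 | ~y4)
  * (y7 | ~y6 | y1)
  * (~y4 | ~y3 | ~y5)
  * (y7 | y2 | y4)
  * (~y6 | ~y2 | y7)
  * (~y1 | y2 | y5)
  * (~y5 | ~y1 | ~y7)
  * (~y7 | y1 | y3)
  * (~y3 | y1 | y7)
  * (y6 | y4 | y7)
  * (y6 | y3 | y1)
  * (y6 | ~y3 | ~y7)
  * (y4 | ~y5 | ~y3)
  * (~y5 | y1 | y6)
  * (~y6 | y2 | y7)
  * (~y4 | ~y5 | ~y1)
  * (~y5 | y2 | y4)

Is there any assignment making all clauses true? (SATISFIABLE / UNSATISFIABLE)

Branch on y1: take y1 = False.
Set y2 = False and propagate.
The remaining clauses are satisfied by y3 = True, y4 = True, y5 = False, y6 = True, y7 = True.
So y1=False, y2=False, y3=True, y4=True, y5=False, y6=True, y7=True is a satisfying assignment.

SATISFIABLE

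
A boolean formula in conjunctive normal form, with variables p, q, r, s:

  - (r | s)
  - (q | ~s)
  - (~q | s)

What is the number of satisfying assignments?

6

Satisfying assignments:
  p=F q=F r=T s=F
  p=F q=T r=F s=T
  p=F q=T r=T s=T
  p=T q=F r=T s=F
  p=T q=T r=F s=T
  p=T q=T r=T s=T
Count: 6.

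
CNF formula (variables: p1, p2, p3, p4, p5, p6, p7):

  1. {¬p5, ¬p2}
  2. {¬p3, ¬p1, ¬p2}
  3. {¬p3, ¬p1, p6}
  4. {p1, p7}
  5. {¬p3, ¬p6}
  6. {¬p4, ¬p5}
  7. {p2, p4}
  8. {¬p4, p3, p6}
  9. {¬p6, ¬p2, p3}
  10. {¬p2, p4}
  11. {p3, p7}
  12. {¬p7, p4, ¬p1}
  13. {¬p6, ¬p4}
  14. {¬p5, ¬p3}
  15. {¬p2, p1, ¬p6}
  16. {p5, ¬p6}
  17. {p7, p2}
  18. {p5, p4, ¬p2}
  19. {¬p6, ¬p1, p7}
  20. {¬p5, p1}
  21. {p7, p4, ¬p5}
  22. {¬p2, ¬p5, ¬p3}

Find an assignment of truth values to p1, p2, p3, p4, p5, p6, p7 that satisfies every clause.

p1=F, p2=F, p3=T, p4=T, p5=F, p6=F, p7=T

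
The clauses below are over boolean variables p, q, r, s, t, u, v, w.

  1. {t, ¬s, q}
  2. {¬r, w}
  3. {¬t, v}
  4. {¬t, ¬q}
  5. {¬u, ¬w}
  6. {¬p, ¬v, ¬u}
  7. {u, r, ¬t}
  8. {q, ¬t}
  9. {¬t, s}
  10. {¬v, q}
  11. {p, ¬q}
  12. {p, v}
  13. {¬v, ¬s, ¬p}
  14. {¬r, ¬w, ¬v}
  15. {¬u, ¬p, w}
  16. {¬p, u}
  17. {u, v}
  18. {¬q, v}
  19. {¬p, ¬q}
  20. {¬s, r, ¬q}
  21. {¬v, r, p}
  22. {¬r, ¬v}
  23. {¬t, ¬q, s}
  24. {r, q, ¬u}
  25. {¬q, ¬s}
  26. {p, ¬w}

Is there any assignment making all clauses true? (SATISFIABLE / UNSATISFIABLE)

q = True:
  propagation gives t=False, p=True; an empty clause results — contradiction.
q = False:
  propagation gives t=False, s=False, v=False, p=True; an empty clause results — contradiction.
Every branch closes, so no satisfying assignment exists.

UNSATISFIABLE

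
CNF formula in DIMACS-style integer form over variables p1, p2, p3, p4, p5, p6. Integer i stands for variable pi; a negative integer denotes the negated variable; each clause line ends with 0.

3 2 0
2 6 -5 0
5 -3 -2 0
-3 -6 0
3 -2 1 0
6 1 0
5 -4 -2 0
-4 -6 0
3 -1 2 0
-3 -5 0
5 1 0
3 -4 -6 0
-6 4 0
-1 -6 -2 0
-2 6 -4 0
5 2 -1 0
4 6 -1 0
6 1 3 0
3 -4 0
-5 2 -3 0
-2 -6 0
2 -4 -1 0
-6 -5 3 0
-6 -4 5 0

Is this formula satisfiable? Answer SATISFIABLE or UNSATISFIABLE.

UNSATISFIABLE

p6 = True:
  propagation gives p3=False, p2=True; an empty clause results — contradiction.
p6 = False:
  propagation gives p1=True, p4=True, p2=False; an empty clause results — contradiction.
Every branch closes, so no satisfying assignment exists.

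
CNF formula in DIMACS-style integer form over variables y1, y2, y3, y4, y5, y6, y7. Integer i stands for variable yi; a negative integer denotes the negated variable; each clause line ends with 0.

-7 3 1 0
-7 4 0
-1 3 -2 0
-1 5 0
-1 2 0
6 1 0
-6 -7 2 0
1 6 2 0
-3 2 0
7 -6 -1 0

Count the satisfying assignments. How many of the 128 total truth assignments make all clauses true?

18

Case analysis on y1 and y2:
  y1=T, y2=T: remaining (y3,y4,y5,y6,y7) ∈ {(T,F,T,F,F); (T,T,T,F,F); (T,T,T,F,T); (T,T,T,T,T)} — 4.
  y1=T, y2=F: a clause becomes empty — 0.
  y1=F, y2=T: y5 free; 5 ways for (y3,y4,y6,y7) × 2^1 = 10.
  y1=F, y2=F: remaining (y3,y4,y5,y6,y7) ∈ {(F,F,F,T,F); (F,F,T,T,F); (F,T,F,T,F); (F,T,T,T,F)} — 4.
Total: 4 + 0 + 10 + 4 = 18.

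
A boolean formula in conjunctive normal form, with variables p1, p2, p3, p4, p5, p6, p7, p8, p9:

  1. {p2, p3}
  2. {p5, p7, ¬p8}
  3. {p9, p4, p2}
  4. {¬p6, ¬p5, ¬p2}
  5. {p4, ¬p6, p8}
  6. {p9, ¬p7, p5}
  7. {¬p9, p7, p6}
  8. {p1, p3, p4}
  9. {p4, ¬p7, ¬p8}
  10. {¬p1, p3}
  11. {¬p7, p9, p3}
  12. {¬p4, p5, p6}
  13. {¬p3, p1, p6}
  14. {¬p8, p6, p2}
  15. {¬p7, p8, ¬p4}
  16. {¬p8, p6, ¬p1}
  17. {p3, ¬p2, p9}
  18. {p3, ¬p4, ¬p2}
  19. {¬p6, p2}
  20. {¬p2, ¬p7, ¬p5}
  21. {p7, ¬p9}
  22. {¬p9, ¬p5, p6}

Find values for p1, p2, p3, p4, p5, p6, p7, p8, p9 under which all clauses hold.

Branch on p1: take p1 = False.
For the remaining variables, p2 = True, p3 = True, p4 = True, p5 = False, p6 = True, p7 = True, p8 = True, p9 = True works.
Every clause has at least one true literal under this assignment.
Check each clause:
  1. {p3, p2} — p2 is true.
  2. {p5, p7, ¬p8} — p7 is true.
  3. {p4, p2, p9} — p9 is true.
  4. {¬p6, ¬p5, ¬p2} — ¬p5 is true.
  5. {p4, ¬p6, p8} — p8 is true.
  6. {p5, p9, ¬p7} — p9 is true.
  7. {¬p9, p6, p7} — p6 is true.
  8. {p3, p1, p4} — p3 is true.
  9. {¬p8, ¬p7, p4} — p4 is true.
  10. {p3, ¬p1} — p3 is true.
  11. {p9, ¬p7, p3} — p9 is true.
  12. {¬p4, p5, p6} — p6 is true.
  13. {p1, p6, ¬p3} — p6 is true.
  14. {p2, ¬p8, p6} — p2 is true.
  15. {¬p4, ¬p7, p8} — p8 is true.
  16. {¬p8, ¬p1, p6} — ¬p1 is true.
  17. {p3, ¬p2, p9} — p9 is true.
  18. {¬p2, p3, ¬p4} — p3 is true.
  19. {¬p6, p2} — p2 is true.
  20. {¬p2, ¬p5, ¬p7} — ¬p5 is true.
  21. {p7, ¬p9} — p7 is true.
  22. {p6, ¬p5, ¬p9} — ¬p5 is true.

p1=F, p2=T, p3=T, p4=T, p5=F, p6=T, p7=T, p8=T, p9=T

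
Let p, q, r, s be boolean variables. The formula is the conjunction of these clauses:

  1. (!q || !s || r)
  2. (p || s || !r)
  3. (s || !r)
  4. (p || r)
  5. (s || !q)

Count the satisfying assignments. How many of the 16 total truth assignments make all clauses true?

6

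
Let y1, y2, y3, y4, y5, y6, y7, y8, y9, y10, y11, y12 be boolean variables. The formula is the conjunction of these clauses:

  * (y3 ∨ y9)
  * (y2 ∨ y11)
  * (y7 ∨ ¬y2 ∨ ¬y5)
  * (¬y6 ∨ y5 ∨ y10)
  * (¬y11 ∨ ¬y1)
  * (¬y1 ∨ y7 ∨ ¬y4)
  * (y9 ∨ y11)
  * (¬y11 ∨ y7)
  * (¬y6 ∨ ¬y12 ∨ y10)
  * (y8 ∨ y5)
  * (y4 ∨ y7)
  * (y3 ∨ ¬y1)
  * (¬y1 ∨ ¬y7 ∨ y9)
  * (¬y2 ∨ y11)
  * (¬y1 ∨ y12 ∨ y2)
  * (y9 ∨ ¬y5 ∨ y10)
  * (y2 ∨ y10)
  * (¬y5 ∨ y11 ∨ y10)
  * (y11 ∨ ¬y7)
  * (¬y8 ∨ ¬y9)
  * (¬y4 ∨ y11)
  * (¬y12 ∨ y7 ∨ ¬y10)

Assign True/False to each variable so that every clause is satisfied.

y1 = False, y2 = True, y3 = True, y4 = True, y5 = True, y6 = True, y7 = True, y8 = True, y9 = False, y10 = True, y11 = True, y12 = False

y1 occurs only negated in the remaining clauses — set y1 = False.
Pure literal: y3 appears only positively; assign y3 = True.
Set y2 = True and propagate.
  then y11 is forced to True.
  then y7 is forced to True.
Set y5 = True and propagate.
For the remaining variables, y4 = True, y6 = True, y8 = True, y9 = False, y10 = True, y12 = False works.
Every clause has at least one true literal under this assignment.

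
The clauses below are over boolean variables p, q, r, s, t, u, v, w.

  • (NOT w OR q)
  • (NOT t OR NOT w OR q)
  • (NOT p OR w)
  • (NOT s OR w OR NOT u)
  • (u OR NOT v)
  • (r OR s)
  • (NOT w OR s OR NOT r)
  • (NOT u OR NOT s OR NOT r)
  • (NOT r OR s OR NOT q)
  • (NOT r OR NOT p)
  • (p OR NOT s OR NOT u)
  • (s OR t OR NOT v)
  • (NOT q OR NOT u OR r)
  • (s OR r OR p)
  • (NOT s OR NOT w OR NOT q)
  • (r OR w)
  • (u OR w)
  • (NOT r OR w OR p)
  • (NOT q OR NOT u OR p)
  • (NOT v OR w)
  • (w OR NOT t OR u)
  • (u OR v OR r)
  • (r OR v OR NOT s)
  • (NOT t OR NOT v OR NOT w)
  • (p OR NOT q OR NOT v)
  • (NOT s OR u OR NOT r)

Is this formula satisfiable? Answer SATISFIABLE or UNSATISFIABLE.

UNSATISFIABLE

r = True:
  propagation gives p=False, w=True, q=True, s=True; an empty clause results — contradiction.
r = False:
  propagation gives s=True, w=True, q=True; an empty clause results — contradiction.
Every branch closes, so no satisfying assignment exists.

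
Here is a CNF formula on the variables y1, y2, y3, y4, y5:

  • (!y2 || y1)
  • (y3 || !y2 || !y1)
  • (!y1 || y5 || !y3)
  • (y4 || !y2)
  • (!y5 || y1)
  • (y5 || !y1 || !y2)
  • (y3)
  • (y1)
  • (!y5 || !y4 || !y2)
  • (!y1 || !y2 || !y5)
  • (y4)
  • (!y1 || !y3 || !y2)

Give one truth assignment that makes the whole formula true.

The clause (y3) is unit: y3 must be True.
(y1) is a unit clause, so y1 = True.
Unit propagation: (y5) forces y5 = True.
The clause (!y2) is unit: y2 must be False.
The clause (y4) is unit: y4 must be True.

y1 = T, y2 = F, y3 = T, y4 = T, y5 = T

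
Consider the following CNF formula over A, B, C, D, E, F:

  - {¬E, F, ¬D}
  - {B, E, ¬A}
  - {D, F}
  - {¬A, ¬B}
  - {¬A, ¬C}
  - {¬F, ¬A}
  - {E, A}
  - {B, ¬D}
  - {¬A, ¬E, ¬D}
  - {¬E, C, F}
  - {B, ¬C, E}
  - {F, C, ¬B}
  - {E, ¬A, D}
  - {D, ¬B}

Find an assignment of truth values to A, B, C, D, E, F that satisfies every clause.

Branch on A: take A = False.
  then E is forced to True.
For the remaining variables, B = False, C = True, D = False, F = True works.

A=F, B=F, C=T, D=F, E=T, F=T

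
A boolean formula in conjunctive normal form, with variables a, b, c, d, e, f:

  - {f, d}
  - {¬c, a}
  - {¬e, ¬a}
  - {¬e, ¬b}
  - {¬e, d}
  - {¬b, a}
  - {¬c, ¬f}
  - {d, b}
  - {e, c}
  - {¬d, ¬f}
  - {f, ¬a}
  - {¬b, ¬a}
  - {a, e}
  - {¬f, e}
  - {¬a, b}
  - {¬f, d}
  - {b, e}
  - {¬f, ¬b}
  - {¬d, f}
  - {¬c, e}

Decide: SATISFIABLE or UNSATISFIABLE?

UNSATISFIABLE

e = True:
  propagation gives a=False, c=False, b=False, d=True; an empty clause results — contradiction.
e = False:
  propagation gives c=True; an empty clause results — contradiction.
Every branch closes, so no satisfying assignment exists.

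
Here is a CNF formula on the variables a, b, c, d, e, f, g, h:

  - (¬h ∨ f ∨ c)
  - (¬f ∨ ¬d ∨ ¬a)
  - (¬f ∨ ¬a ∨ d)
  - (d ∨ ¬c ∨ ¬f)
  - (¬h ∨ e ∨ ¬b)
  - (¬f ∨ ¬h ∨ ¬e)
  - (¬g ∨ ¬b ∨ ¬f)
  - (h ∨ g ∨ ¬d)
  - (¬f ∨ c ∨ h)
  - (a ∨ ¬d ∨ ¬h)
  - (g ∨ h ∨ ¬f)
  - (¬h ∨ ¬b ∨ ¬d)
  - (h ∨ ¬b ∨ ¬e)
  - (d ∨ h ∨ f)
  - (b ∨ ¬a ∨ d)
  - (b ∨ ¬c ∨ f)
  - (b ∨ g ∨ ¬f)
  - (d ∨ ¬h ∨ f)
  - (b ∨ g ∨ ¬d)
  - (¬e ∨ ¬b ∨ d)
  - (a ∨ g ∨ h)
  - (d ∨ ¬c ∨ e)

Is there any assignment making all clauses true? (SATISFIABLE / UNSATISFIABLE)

Branch on a: take a = False.
Branch on b: take b = False.
Try c = True.
  then f is forced to True.
  then d is forced to True.
  then h is forced to False.
  then g is forced to True.
e is now unconstrained; take e = True.
So a=False  b=False  c=True  d=True  e=True  f=True  g=True  h=False is a satisfying assignment.

SATISFIABLE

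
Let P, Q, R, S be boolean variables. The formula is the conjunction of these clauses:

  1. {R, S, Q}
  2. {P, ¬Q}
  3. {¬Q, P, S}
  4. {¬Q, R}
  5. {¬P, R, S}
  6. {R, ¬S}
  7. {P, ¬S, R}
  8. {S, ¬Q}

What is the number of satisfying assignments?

5

The models are:
  P=0 Q=0 R=1 S=0
  P=0 Q=0 R=1 S=1
  P=1 Q=0 R=1 S=0
  P=1 Q=0 R=1 S=1
  P=1 Q=1 R=1 S=1
Count: 5.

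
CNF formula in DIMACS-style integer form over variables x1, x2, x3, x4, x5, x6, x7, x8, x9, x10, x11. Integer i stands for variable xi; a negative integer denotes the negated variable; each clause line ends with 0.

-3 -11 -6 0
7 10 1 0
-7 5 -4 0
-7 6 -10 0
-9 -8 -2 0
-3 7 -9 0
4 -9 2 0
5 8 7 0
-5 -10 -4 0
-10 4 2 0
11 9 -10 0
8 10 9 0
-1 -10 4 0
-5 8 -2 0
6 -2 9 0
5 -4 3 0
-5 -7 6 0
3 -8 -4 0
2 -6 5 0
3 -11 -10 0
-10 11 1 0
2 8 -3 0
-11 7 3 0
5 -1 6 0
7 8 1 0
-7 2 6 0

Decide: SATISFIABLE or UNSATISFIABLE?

Try x1 = True.
Set x2 = True and propagate.
Set x3 = True and propagate.
The remaining clauses are satisfied by x4 = False, x5 = False, x6 = True, x7 = False, x8 = True, x9 = False, x10 = False, x11 = False.
So x1=True, x2=True, x3=True, x4=False, x5=False, x6=True, x7=False, x8=True, x9=False, x10=False, x11=False is a satisfying assignment.

SATISFIABLE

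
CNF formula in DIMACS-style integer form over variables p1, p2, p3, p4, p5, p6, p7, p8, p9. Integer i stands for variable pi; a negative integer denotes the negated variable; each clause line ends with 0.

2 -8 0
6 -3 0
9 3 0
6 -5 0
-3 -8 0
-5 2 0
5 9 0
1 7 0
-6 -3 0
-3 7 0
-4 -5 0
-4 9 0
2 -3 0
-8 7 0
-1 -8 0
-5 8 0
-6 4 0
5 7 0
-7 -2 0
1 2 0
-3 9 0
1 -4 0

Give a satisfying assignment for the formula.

p9 occurs only positively in the remaining clauses — set p9 = True.
Set p1 = True and propagate.
  then p8 is forced to False.
  then p5 is forced to False.
  then p7 is forced to True.
  then p2 is forced to False.
  then p3 is forced to False.
Try p4 = True.
p6 is now unconstrained; take p6 = False.

p1 = True, p2 = False, p3 = False, p4 = True, p5 = False, p6 = False, p7 = True, p8 = False, p9 = True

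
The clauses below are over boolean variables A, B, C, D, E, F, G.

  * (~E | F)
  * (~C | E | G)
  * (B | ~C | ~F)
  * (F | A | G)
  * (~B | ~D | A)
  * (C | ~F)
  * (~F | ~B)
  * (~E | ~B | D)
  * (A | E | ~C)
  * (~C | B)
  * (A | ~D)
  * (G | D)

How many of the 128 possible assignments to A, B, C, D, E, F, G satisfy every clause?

10

Split on B, then C.
  B=1, C=1: remaining (A,D,E,F,G) ∈ {(1,0,0,0,1); (1,1,0,0,1)} — 2.
  B=1, C=0: remaining (A,D,E,F,G) ∈ {(0,0,0,0,1); (1,0,0,0,1); (1,1,0,0,0); (1,1,0,0,1)} — 4.
  B=0, C=1: a clause becomes empty — 0.
  B=0, C=0: remaining (A,D,E,F,G) ∈ {(0,0,0,0,1); (1,0,0,0,1); (1,1,0,0,0); (1,1,0,0,1)} — 4.
Total: 2 + 4 + 0 + 4 = 10.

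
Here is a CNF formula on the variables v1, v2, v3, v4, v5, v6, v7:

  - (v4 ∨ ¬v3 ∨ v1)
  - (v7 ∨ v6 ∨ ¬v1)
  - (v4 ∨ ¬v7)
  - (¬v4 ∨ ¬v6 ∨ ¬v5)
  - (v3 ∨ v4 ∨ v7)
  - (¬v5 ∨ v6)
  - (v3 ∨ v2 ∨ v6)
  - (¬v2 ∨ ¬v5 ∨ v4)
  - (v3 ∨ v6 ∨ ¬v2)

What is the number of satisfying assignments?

25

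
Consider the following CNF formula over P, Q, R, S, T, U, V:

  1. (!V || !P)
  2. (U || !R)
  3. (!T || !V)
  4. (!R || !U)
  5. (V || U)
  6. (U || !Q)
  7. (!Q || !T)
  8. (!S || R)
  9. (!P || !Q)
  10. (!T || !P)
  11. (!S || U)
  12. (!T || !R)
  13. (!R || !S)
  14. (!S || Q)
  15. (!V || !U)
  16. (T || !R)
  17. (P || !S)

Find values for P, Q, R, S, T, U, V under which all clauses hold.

Pure literal: S appears only negated; assign S = False.
Branch on P: take P = False.
Try Q = True.
  then U is forced to True.
  then R is forced to False.
  then T is forced to False.
  then V is forced to False.

P=False, Q=True, R=False, S=False, T=False, U=True, V=False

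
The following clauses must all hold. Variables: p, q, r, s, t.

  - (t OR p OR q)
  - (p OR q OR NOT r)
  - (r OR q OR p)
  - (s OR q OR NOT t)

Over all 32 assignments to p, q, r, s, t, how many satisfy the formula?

Split on q, then p.
  q=T, p=T: r, s, t free → 2^3 = 8.
  q=T, p=F: r, s, t free → 2^3 = 8.
  q=F, p=T: r free; 3 ways for (s,t) × 2^1 = 6.
  q=F, p=F: a clause becomes empty — 0.
Total: 8 + 8 + 6 + 0 = 22.

22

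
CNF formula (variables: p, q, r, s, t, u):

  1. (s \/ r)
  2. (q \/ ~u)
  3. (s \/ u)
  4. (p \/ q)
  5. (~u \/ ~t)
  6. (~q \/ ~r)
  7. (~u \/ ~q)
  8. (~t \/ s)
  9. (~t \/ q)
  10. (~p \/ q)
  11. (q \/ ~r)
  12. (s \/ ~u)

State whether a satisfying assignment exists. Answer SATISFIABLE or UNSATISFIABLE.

s occurs only positively in the remaining clauses — set s = True.
Pure literal: t appears only negated; assign t = False.
Set p = True and propagate.
  then q is forced to True.
  then r is forced to False.
  then u is forced to False.
Every clause has at least one true literal under this assignment.
So p=True, q=True, r=False, s=True, t=False, u=False is a satisfying assignment.

SATISFIABLE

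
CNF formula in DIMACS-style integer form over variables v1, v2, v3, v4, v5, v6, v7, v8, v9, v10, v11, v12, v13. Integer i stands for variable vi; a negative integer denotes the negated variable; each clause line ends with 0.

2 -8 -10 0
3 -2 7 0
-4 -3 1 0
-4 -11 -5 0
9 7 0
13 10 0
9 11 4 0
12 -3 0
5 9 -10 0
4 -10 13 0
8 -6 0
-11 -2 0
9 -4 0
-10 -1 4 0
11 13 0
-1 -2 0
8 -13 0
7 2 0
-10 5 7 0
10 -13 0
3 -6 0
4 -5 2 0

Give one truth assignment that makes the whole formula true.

v1=False  v2=True  v3=False  v4=False  v5=True  v6=False  v7=True  v8=True  v9=True  v10=True  v11=False  v12=False  v13=True

v6 occurs only negated in the remaining clauses — set v6 = False.
v7 occurs only positively in the remaining clauses — set v7 = True.
Branch on v1: take v1 = False.
For the remaining variables, v2 = True, v3 = False, v4 = False, v5 = True, v8 = True, v9 = True, v10 = True, v11 = False, v12 = False, v13 = True works.
Every clause has at least one true literal under this assignment.
Check each clause:
  1. (¬v8 ∨ ¬v10 ∨ v2) — v2 is true.
  2. (v3 ∨ v7 ∨ ¬v2) — v7 is true.
  3. (¬v3 ∨ v1 ∨ ¬v4) — ¬v4 is true.
  4. (¬v5 ∨ ¬v11 ∨ ¬v4) — ¬v4 is true.
  5. (v9 ∨ v7) — v9 is true.
  6. (v10 ∨ v13) — v10 is true.
  7. (v11 ∨ v9 ∨ v4) — v9 is true.
  8. (v12 ∨ ¬v3) — ¬v3 is true.
  9. (v9 ∨ v5 ∨ ¬v10) — v9 is true.
  10. (¬v10 ∨ v4 ∨ v13) — v13 is true.
  11. (¬v6 ∨ v8) — v8 is true.
  12. (¬v11 ∨ ¬v2) — ¬v11 is true.
  13. (v9 ∨ ¬v4) — v9 is true.
  14. (¬v1 ∨ v4 ∨ ¬v10) — ¬v1 is true.
  15. (v11 ∨ v13) — v13 is true.
  16. (¬v1 ∨ ¬v2) — ¬v1 is true.
  17. (v8 ∨ ¬v13) — v8 is true.
  18. (v7 ∨ v2) — v2 is true.
  19. (v5 ∨ ¬v10 ∨ v7) — v5 is true.
  20. (¬v13 ∨ v10) — v10 is true.
  21. (¬v6 ∨ v3) — ¬v6 is true.
  22. (¬v5 ∨ v4 ∨ v2) — v2 is true.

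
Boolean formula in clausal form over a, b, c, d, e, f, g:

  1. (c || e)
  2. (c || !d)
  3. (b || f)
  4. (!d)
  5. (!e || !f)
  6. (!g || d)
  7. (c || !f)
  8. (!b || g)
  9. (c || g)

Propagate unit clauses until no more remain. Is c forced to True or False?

True

Unit clause (!d) sets d = False.
In (!g || d), d is now false; !g must hold, so g = False.
In (g || !b), g is now false; !b must hold, so b = False.
(f || b) with b = False leaves only f, so f = True.
In (!f || !e), !f is now false; !e must hold, so e = False.
(c || e) with e = False leaves only c, so c = True.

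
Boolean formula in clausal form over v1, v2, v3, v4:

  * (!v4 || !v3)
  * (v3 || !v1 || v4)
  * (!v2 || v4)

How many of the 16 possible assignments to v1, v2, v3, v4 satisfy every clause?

The models are:
  v1=F v2=F v3=F v4=F
  v1=F v2=F v3=F v4=T
  v1=F v2=F v3=T v4=F
  v1=F v2=T v3=F v4=T
  v1=T v2=F v3=F v4=T
  v1=T v2=F v3=T v4=F
  v1=T v2=T v3=F v4=T
Count: 7.

7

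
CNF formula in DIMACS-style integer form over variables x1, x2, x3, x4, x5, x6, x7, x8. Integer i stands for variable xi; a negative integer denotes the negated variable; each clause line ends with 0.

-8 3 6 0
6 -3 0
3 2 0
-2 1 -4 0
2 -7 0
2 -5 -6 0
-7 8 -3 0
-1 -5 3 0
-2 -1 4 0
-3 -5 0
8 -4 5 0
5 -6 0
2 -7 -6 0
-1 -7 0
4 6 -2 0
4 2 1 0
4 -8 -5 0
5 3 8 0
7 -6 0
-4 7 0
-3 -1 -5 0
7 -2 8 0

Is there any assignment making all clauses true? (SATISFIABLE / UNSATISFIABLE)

Set x1 = False and propagate.
Branch on x2: take x2 = True.
  then x4 is forced to False.
  then x6 is forced to True.
  then x5 is forced to True.
  then x3 is forced to False.
  then x8 is forced to False.
  then x7 is forced to True.
So x1=False, x2=True, x3=False, x4=False, x5=True, x6=True, x7=True, x8=False is a satisfying assignment.

SATISFIABLE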